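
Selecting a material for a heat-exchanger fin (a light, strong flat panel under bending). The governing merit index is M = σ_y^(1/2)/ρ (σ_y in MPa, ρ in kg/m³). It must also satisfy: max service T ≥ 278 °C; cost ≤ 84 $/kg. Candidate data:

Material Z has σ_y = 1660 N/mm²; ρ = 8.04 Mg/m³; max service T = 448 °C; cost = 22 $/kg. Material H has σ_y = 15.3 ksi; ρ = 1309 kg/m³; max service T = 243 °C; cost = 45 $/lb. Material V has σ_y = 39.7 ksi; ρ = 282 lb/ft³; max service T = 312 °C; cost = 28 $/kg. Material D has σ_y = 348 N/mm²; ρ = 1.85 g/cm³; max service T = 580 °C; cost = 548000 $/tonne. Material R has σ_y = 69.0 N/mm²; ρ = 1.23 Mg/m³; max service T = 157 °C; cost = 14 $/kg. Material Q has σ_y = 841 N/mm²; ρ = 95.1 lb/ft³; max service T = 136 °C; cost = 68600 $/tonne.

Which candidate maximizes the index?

material Z

Screen on constraints: max service T ≥ 278 °C; cost ≤ 84 $/kg. Survivors: material Z, material V.
Normalizing units and computing the index:
  material Z: σ_y = 1660 MPa, ρ = 8040 kg/m³
  material V: σ_y = 273.7 MPa, ρ = 4517 kg/m³
  material Z: M = 5.07×10⁻³
  material V: M = 3.66×10⁻³
The maximum is for material Z.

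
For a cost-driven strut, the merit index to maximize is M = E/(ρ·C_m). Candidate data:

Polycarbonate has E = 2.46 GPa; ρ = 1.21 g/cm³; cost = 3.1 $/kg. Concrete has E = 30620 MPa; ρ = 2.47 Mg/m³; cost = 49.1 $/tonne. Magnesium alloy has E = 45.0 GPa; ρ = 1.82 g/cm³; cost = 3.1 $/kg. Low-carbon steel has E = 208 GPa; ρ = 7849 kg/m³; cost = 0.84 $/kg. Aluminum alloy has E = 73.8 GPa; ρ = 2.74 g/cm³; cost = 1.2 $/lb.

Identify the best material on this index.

concrete

After converting to SI:
  polycarbonate: E = 2.460 GPa, ρ = 1210 kg/m³, cost = 3.100 $/kg
  concrete: E = 30.62 GPa, ρ = 2470 kg/m³, cost = 0.04910 $/kg
  magnesium alloy: E = 45.00 GPa, ρ = 1820 kg/m³, cost = 3.100 $/kg
  low-carbon steel: E = 208.0 GPa, ρ = 7849 kg/m³, cost = 0.8400 $/kg
  aluminum alloy: E = 73.80 GPa, ρ = 2740 kg/m³, cost = 2.646 $/kg
  concrete: M = 252 MN·m per $
  low-carbon steel: M = 31.5 MN·m per $
  aluminum alloy: M = 10.2 MN·m per $
  magnesium alloy: M = 7.98 MN·m per $
  polycarbonate: M = 0.656 MN·m per $
Highest index: concrete.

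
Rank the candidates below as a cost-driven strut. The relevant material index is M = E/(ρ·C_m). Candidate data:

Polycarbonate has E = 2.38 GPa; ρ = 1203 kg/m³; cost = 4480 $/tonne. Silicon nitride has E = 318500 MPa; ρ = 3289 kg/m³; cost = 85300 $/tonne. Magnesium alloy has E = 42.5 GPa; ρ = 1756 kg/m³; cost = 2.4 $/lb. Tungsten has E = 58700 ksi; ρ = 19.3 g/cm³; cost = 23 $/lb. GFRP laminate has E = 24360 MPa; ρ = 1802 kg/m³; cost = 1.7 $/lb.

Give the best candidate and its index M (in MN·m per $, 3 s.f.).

Normalizing units and computing the index:
  polycarbonate: E = 2.380 GPa, ρ = 1203 kg/m³, cost = 4.480 $/kg
  silicon nitride: E = 318.5 GPa, ρ = 3289 kg/m³, cost = 85.30 $/kg
  magnesium alloy: E = 42.50 GPa, ρ = 1756 kg/m³, cost = 5.291 $/kg
  tungsten: E = 404.7 GPa, ρ = 19300 kg/m³, cost = 50.71 $/kg
  GFRP laminate: E = 24.36 GPa, ρ = 1802 kg/m³, cost = 3.748 $/kg
  magnesium alloy: M = 4.57 MN·m per $
  GFRP laminate: M = 3.61 MN·m per $
  silicon nitride: M = 1.14 MN·m per $
  polycarbonate: M = 0.442 MN·m per $
  tungsten: M = 0.414 MN·m per $
The maximum is for magnesium alloy.

magnesium alloy, M = 4.57 MN·m per $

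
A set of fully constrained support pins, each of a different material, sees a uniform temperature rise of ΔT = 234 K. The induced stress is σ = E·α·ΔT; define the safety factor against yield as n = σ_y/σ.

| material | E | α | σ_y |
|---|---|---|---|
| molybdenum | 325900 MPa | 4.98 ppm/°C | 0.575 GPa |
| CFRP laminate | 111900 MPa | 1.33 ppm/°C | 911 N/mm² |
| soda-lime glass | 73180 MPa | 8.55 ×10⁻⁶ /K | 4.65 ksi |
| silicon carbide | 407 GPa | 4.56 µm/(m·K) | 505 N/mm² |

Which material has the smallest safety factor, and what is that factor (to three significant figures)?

soda-lime glass, n = 0.219

Per material, after unit conversion:
  molybdenum: E = 325.9, α = 4.98, σ_y = 575.0 → σ = 380 MPa, n = 1.51
  CFRP laminate: E = 111.9, α = 1.33, σ_y = 911.0 → σ = 34.8 MPa, n = 26.2
  soda-lime glass: E = 73.18, α = 8.55, σ_y = 32.06 → σ = 146 MPa, n = 0.219
  silicon carbide: E = 407.0, α = 4.56, σ_y = 505.0 → σ = 434 MPa, n = 1.16
Smallest n: soda-lime glass with n = 0.219.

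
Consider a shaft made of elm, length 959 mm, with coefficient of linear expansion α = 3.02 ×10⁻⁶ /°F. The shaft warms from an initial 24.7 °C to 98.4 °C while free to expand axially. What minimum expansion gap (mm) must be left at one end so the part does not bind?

0.384 mm

Convert α: 3.02×10⁻⁶/°F × (9/5) = 5.44×10⁻⁶/K.
ΔT = 98.4 − 24.7 = 73.70 K.
ΔL = α·L₀·ΔT = 5.44×10⁻⁶ × 959 mm × 73.70 K = 0.384 mm.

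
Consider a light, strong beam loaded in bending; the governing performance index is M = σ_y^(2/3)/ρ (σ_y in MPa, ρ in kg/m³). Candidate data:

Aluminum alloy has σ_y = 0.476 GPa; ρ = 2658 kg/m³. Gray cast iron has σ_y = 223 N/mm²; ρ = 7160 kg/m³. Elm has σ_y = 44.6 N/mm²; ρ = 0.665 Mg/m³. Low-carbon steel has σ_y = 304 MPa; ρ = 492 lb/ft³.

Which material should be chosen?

aluminum alloy

Normalizing units and computing the index:
  aluminum alloy: σ_y = 476.0 MPa, ρ = 2658 kg/m³
  gray cast iron: σ_y = 223.0 MPa, ρ = 7160 kg/m³
  elm: σ_y = 44.60 MPa, ρ = 665.0 kg/m³
  low-carbon steel: σ_y = 304.0 MPa, ρ = 7881 kg/m³
  aluminum alloy: M = 22.9×10⁻³
  elm: M = 18.9×10⁻³
  low-carbon steel: M = 5.74×10⁻³
  gray cast iron: M = 5.14×10⁻³
Highest index: aluminum alloy.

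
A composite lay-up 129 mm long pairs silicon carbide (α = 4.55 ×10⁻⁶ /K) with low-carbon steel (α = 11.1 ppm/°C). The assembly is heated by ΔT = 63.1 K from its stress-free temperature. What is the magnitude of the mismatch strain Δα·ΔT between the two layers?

Δα = |4.55 − 11.1|×10⁻⁶/K = 6.55×10⁻⁶/K.
Mismatch strain = Δα·ΔT = 6.55×10⁻⁶ × 63.1 = 4.13×10⁻⁴.

4.13×10⁻⁴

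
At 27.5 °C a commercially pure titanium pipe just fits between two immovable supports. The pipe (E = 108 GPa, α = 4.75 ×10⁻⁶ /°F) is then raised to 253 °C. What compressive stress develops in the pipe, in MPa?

α = 4.75×10⁻⁶/°F × 9/5 = 8.55×10⁻⁶/K.
ΔT = 225.5 K. Constrained thermal stress σ = E·α·ΔT = 108.0×10³ MPa × 8.55×10⁻⁶ × 225.5 = 208 MPa (compressive).

208 MPa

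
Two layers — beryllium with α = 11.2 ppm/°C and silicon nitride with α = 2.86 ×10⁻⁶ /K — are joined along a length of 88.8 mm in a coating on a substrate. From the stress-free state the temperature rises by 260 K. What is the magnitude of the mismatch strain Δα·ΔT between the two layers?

2.17×10⁻³

Δα = |11.2 − 2.86|×10⁻⁶/K = 8.34×10⁻⁶/K.
Mismatch strain = Δα·ΔT = 8.34×10⁻⁶ × 260.0 = 2.17×10⁻³.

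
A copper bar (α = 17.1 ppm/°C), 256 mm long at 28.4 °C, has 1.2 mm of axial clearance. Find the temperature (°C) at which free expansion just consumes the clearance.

303 °C

α·L₀·ΔT = 1.2 mm ⇒ ΔT = 1.2 / (17.1×10⁻⁶ × 256.0) = 274.1 K.
T = 28.4 + 274.1 = 302.5 °C.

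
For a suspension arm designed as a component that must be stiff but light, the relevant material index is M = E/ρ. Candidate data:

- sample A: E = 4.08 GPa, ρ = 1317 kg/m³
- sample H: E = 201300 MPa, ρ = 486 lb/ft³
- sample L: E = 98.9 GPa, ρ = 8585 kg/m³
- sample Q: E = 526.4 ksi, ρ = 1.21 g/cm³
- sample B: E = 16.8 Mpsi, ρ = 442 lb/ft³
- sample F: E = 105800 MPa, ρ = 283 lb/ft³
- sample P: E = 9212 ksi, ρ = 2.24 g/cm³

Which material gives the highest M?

sample P

After converting to SI:
  sample A: E = 4.080 GPa, ρ = 1317 kg/m³
  sample H: E = 201.3 GPa, ρ = 7785 kg/m³
  sample L: E = 98.90 GPa, ρ = 8585 kg/m³
  sample Q: E = 3.629 GPa, ρ = 1210 kg/m³
  sample B: E = 115.8 GPa, ρ = 7080 kg/m³
  sample F: E = 105.8 GPa, ρ = 4533 kg/m³
  sample P: E = 63.51 GPa, ρ = 2240 kg/m³
  sample P: M = 28.4 MN·m/kg
  sample H: M = 25.9 MN·m/kg
  sample F: M = 23.3 MN·m/kg
  sample B: M = 16.4 MN·m/kg
  sample L: M = 11.5 MN·m/kg
  sample A: M = 3.10 MN·m/kg
  sample Q: M = 3.00 MN·m/kg
The maximum is for sample P.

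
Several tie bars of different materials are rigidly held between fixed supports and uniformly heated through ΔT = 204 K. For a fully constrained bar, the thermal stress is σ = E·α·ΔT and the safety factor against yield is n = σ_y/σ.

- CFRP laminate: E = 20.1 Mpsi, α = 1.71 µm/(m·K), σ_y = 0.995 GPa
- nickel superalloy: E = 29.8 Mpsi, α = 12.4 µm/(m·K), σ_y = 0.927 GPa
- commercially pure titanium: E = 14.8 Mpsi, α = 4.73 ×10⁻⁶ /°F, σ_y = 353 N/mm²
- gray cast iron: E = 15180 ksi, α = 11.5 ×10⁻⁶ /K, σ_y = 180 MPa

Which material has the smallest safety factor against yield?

In consistent units (E in GPa, α in ×10⁻⁶/K, σ_y in MPa):
  CFRP laminate: E = 138.6, α = 1.71, σ_y = 995.0 → σ = 48.3 MPa, n = 20.6
  nickel superalloy: E = 205.5, α = 12.4, σ_y = 927.0 → σ = 520 MPa, n = 1.78
  commercially pure titanium: E = 102.0, α = 8.51, σ_y = 353.0 → σ = 177 MPa, n = 1.99
  gray cast iron: E = 104.7, α = 11.5, σ_y = 180.0 → σ = 246 MPa, n = 0.733
The minimum is gray cast iron at n = 0.733.

gray cast iron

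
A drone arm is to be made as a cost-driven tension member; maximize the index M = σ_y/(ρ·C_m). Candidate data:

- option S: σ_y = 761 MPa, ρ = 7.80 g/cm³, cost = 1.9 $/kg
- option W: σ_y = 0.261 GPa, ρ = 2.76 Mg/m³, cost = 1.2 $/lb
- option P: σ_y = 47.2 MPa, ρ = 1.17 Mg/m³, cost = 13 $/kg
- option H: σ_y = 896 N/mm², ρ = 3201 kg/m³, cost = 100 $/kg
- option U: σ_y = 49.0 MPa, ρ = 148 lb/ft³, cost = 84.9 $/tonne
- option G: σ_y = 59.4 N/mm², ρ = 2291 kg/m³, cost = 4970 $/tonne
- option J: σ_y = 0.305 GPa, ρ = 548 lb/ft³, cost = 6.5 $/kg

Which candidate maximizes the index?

option U

Putting every candidate on a common basis:
  option S: σ_y = 761.0 MPa, ρ = 7800 kg/m³, cost = 1.900 $/kg
  option W: σ_y = 261.0 MPa, ρ = 2760 kg/m³, cost = 2.646 $/kg
  option P: σ_y = 47.20 MPa, ρ = 1170 kg/m³, cost = 13.00 $/kg
  option H: σ_y = 896.0 MPa, ρ = 3201 kg/m³, cost = 100.0 $/kg
  option U: σ_y = 49.00 MPa, ρ = 2371 kg/m³, cost = 0.08490 $/kg
  option G: σ_y = 59.40 MPa, ρ = 2291 kg/m³, cost = 4.970 $/kg
  option J: σ_y = 305.0 MPa, ρ = 8778 kg/m³, cost = 6.500 $/kg
  option U: M = 243 kN·m per $
  option S: M = 51.3 kN·m per $
  option W: M = 35.7 kN·m per $
  option J: M = 5.35 kN·m per $
  option G: M = 5.22 kN·m per $
  option P: M = 3.10 kN·m per $
  option H: M = 2.80 kN·m per $
The maximum is for option U.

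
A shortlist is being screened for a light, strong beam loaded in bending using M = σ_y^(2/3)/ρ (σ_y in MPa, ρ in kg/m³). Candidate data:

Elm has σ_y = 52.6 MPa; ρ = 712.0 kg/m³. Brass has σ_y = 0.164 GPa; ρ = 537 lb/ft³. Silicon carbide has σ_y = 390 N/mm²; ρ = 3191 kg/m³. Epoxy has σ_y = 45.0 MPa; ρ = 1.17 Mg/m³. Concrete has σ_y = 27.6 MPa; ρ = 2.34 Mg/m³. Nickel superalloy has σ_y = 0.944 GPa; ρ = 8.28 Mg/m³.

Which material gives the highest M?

elm

Putting every candidate on a common basis:
  elm: σ_y = 52.60 MPa, ρ = 712.0 kg/m³
  brass: σ_y = 164.0 MPa, ρ = 8602 kg/m³
  silicon carbide: σ_y = 390.0 MPa, ρ = 3191 kg/m³
  epoxy: σ_y = 45.00 MPa, ρ = 1170 kg/m³
  concrete: σ_y = 27.60 MPa, ρ = 2340 kg/m³
  nickel superalloy: σ_y = 944.0 MPa, ρ = 8280 kg/m³
  elm: M = 19.7×10⁻³
  silicon carbide: M = 16.7×10⁻³
  nickel superalloy: M = 11.6×10⁻³
  epoxy: M = 10.8×10⁻³
  concrete: M = 3.90×10⁻³
  brass: M = 3.48×10⁻³
Highest index: elm.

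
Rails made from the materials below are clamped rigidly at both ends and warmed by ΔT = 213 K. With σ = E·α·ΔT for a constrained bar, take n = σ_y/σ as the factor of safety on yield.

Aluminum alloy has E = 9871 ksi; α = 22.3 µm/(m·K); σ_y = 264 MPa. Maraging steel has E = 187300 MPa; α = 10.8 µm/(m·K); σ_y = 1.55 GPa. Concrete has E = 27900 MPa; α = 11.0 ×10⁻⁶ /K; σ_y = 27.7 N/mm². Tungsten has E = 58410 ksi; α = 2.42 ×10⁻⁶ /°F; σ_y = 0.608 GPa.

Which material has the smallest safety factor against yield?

concrete

In consistent units (E in GPa, α in ×10⁻⁶/K, σ_y in MPa):
  aluminum alloy: E = 68.06, α = 22.3, σ_y = 264.0 → σ = 323 MPa, n = 0.817
  maraging steel: E = 187.3, α = 10.8, σ_y = 1550 → σ = 431 MPa, n = 3.60
  concrete: E = 27.90, α = 11.0, σ_y = 27.70 → σ = 65.4 MPa, n = 0.424
  tungsten: E = 402.7, α = 4.36, σ_y = 608.0 → σ = 374 MPa, n = 1.63
Concrete has the lowest safety factor, n = 0.424.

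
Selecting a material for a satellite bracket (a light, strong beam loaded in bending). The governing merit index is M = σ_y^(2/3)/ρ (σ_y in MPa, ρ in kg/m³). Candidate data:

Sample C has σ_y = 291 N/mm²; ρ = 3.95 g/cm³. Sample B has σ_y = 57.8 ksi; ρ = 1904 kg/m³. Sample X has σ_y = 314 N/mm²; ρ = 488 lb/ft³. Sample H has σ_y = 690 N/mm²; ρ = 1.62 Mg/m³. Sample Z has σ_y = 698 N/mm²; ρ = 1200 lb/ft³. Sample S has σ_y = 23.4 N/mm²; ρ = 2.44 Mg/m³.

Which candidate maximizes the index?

sample H

Putting every candidate on a common basis:
  sample C: σ_y = 291.0 MPa, ρ = 3950 kg/m³
  sample B: σ_y = 398.5 MPa, ρ = 1904 kg/m³
  sample X: σ_y = 314.0 MPa, ρ = 7817 kg/m³
  sample H: σ_y = 690.0 MPa, ρ = 1620 kg/m³
  sample Z: σ_y = 698.0 MPa, ρ = 19220 kg/m³
  sample S: σ_y = 23.40 MPa, ρ = 2440 kg/m³
  sample H: M = 48.2×10⁻³
  sample B: M = 28.4×10⁻³
  sample C: M = 11.1×10⁻³
  sample X: M = 5.91×10⁻³
  sample Z: M = 4.09×10⁻³
  sample S: M = 3.35×10⁻³
Sample H has the largest M.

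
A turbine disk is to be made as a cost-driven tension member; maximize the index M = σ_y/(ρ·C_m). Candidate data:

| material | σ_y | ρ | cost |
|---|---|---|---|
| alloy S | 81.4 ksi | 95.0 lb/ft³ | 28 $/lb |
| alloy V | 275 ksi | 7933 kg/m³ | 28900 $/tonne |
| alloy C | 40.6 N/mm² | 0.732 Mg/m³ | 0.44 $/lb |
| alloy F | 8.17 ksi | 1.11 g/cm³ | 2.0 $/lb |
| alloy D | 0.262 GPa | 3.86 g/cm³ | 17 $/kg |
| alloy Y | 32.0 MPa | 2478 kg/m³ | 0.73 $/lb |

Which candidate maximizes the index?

alloy C

Putting every candidate on a common basis:
  alloy S: σ_y = 561.2 MPa, ρ = 1522 kg/m³, cost = 61.73 $/kg
  alloy V: σ_y = 1896 MPa, ρ = 7933 kg/m³, cost = 28.90 $/kg
  alloy C: σ_y = 40.60 MPa, ρ = 732.0 kg/m³, cost = 0.9700 $/kg
  alloy F: σ_y = 56.33 MPa, ρ = 1110 kg/m³, cost = 4.409 $/kg
  alloy D: σ_y = 262.0 MPa, ρ = 3860 kg/m³, cost = 17.00 $/kg
  alloy Y: σ_y = 32.00 MPa, ρ = 2478 kg/m³, cost = 1.609 $/kg
  alloy C: M = 57.2 kN·m per $
  alloy F: M = 11.5 kN·m per $
  alloy V: M = 8.27 kN·m per $
  alloy Y: M = 8.02 kN·m per $
  alloy S: M = 5.97 kN·m per $
  alloy D: M = 3.99 kN·m per $
The maximum is for alloy C.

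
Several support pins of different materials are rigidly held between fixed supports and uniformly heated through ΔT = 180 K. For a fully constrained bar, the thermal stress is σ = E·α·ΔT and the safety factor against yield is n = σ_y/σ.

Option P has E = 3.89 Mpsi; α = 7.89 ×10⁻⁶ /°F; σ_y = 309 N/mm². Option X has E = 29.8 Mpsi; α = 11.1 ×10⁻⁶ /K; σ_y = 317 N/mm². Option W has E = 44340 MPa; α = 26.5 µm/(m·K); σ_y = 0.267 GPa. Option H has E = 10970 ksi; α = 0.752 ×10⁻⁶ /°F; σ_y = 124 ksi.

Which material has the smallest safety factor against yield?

option X

In consistent units (E in GPa, α in ×10⁻⁶/K, σ_y in MPa):
  option P: E = 26.82, α = 14.2, σ_y = 309.0 → σ = 68.6 MPa, n = 4.51
  option X: E = 205.5, α = 11.1, σ_y = 317.0 → σ = 411 MPa, n = 0.772
  option W: E = 44.34, α = 26.5, σ_y = 267.0 → σ = 212 MPa, n = 1.26
  option H: E = 75.64, α = 1.35, σ_y = 855.0 → σ = 18.4 MPa, n = 46.4
Option X has the lowest safety factor, n = 0.772.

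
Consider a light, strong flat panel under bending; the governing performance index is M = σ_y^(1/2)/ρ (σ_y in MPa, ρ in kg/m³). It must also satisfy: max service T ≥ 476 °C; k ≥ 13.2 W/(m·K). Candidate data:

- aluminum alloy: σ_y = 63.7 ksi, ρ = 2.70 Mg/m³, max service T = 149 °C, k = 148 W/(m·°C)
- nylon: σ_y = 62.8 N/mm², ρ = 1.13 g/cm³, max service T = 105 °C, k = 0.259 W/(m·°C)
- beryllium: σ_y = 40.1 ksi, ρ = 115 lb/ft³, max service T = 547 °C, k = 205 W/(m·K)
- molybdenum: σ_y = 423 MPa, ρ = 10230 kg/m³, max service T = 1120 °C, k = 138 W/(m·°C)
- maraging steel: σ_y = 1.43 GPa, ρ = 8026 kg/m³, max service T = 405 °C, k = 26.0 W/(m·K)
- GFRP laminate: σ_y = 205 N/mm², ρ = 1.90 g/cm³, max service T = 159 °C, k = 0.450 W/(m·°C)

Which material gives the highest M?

Screen on constraints: max service T ≥ 476 °C; k ≥ 13.2 W/(m·K). Survivors: beryllium, molybdenum.
After converting to SI:
  beryllium: σ_y = 276.5 MPa, ρ = 1842 kg/m³
  molybdenum: σ_y = 423.0 MPa, ρ = 10230 kg/m³
  beryllium: M = 9.03×10⁻³
  molybdenum: M = 2.01×10⁻³
Beryllium has the largest M.

beryllium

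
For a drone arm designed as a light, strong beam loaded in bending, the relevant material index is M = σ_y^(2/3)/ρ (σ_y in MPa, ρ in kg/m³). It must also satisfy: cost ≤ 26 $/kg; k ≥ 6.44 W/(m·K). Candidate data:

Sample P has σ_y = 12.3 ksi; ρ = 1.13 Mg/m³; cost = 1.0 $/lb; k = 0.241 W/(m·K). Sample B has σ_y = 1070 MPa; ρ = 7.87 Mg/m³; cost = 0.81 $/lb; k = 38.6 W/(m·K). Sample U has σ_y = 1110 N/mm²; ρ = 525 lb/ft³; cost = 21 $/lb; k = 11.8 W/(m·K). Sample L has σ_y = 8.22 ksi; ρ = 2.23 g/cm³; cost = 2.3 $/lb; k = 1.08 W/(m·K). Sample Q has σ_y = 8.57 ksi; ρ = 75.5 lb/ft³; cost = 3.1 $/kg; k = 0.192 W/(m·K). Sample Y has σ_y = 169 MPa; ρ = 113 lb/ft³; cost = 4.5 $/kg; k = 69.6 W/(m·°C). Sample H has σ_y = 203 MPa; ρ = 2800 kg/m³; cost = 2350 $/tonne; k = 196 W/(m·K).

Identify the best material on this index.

sample Y

Screen on constraints: cost ≤ 26 $/kg; k ≥ 6.44 W/(m·K). Survivors: sample B, sample Y, sample H.
Putting every candidate on a common basis:
  sample B: σ_y = 1070 MPa, ρ = 7870 kg/m³
  sample Y: σ_y = 169.0 MPa, ρ = 1810 kg/m³
  sample H: σ_y = 203.0 MPa, ρ = 2800 kg/m³
  sample Y: M = 16.9×10⁻³
  sample B: M = 13.3×10⁻³
  sample H: M = 12.3×10⁻³
Highest index: sample Y.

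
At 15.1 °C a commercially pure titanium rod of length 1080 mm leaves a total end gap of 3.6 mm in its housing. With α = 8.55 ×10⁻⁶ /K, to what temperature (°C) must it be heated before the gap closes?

405 °C

α·L₀·ΔT = 3.6 mm ⇒ ΔT = 3.6 / (8.55×10⁻⁶ × 1080.0) = 389.9 K.
T = 15.1 + 389.9 = 405.0 °C.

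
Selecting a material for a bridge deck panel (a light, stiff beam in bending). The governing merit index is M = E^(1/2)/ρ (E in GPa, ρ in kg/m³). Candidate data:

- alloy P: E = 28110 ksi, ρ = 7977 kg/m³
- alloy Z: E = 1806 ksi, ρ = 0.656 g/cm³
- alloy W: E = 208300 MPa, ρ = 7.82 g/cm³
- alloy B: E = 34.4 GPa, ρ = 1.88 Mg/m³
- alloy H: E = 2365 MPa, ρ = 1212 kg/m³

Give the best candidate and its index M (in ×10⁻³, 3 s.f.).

Convert each candidate to consistent units, then evaluate M:
  alloy P: E = 193.8 GPa, ρ = 7977 kg/m³
  alloy Z: E = 12.45 GPa, ρ = 656.0 kg/m³
  alloy W: E = 208.3 GPa, ρ = 7820 kg/m³
  alloy B: E = 34.40 GPa, ρ = 1880 kg/m³
  alloy H: E = 2.365 GPa, ρ = 1212 kg/m³
  alloy Z: M = 5.38×10⁻³
  alloy B: M = 3.12×10⁻³
  alloy W: M = 1.85×10⁻³
  alloy P: M = 1.75×10⁻³
  alloy H: M = 1.27×10⁻³
The maximum is for alloy Z.

alloy Z, M = 5.38×10⁻³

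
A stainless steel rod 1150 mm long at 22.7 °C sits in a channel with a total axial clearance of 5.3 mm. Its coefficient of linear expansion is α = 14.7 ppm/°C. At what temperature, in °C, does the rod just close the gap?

336 °C

α·L₀·ΔT = 5.3 mm ⇒ ΔT = 5.3 / (14.7×10⁻⁶ × 1150.0) = 313.5 K.
T = 22.7 + 313.5 = 336.2 °C.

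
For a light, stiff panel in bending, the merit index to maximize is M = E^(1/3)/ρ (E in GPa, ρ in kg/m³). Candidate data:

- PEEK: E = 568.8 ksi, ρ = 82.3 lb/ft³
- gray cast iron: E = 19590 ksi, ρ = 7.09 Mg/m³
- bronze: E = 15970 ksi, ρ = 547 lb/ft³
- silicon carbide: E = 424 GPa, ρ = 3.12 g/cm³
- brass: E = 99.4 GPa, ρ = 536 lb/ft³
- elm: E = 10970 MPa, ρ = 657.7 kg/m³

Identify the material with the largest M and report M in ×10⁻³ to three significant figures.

elm, M = 3.38×10⁻³

Putting every candidate on a common basis:
  PEEK: E = 3.922 GPa, ρ = 1318 kg/m³
  gray cast iron: E = 135.1 GPa, ρ = 7090 kg/m³
  bronze: E = 110.1 GPa, ρ = 8762 kg/m³
  silicon carbide: E = 424.0 GPa, ρ = 3120 kg/m³
  brass: E = 99.40 GPa, ρ = 8586 kg/m³
  elm: E = 10.97 GPa, ρ = 657.7 kg/m³
  elm: M = 3.38×10⁻³
  silicon carbide: M = 2.41×10⁻³
  PEEK: M = 1.20×10⁻³
  gray cast iron: M = 0.724×10⁻³
  bronze: M = 0.547×10⁻³
  brass: M = 0.540×10⁻³
Elm ranks first.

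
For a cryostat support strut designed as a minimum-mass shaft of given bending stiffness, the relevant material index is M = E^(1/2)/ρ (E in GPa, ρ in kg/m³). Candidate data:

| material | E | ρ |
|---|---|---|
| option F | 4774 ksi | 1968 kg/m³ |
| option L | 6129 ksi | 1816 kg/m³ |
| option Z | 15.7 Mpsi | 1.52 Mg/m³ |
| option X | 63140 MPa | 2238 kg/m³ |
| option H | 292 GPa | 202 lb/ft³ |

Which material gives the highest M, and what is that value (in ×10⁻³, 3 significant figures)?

After converting to SI:
  option F: E = 32.92 GPa, ρ = 1968 kg/m³
  option L: E = 42.26 GPa, ρ = 1816 kg/m³
  option Z: E = 108.2 GPa, ρ = 1520 kg/m³
  option X: E = 63.14 GPa, ρ = 2238 kg/m³
  option H: E = 292.0 GPa, ρ = 3236 kg/m³
  option Z: M = 6.84×10⁻³
  option H: M = 5.28×10⁻³
  option L: M = 3.58×10⁻³
  option X: M = 3.55×10⁻³
  option F: M = 2.92×10⁻³
Option Z ranks first.

option Z, M = 6.84×10⁻³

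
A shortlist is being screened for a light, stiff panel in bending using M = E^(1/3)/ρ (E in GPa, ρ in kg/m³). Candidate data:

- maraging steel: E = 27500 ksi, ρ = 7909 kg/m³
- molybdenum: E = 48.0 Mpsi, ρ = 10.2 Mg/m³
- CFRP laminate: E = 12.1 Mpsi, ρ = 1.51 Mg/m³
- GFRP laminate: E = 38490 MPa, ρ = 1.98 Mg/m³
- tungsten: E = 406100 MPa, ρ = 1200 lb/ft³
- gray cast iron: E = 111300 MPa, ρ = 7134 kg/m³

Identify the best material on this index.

Putting every candidate on a common basis:
  maraging steel: E = 189.6 GPa, ρ = 7909 kg/m³
  molybdenum: E = 330.9 GPa, ρ = 10200 kg/m³
  CFRP laminate: E = 83.43 GPa, ρ = 1510 kg/m³
  GFRP laminate: E = 38.49 GPa, ρ = 1980 kg/m³
  tungsten: E = 406.1 GPa, ρ = 19220 kg/m³
  gray cast iron: E = 111.3 GPa, ρ = 7134 kg/m³
  CFRP laminate: M = 2.89×10⁻³
  GFRP laminate: M = 1.71×10⁻³
  maraging steel: M = 0.726×10⁻³
  molybdenum: M = 0.678×10⁻³
  gray cast iron: M = 0.674×10⁻³
  tungsten: M = 0.385×10⁻³
CFRP laminate ranks first.

CFRP laminate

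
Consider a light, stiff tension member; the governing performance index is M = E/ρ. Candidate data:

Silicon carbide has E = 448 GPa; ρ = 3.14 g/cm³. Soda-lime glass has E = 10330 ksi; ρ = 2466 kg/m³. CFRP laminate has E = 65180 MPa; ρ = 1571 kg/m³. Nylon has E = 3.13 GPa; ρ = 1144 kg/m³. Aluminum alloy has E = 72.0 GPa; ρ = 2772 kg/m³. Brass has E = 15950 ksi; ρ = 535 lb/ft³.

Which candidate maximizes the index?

silicon carbide

After converting to SI:
  silicon carbide: E = 448.0 GPa, ρ = 3140 kg/m³
  soda-lime glass: E = 71.22 GPa, ρ = 2466 kg/m³
  CFRP laminate: E = 65.18 GPa, ρ = 1571 kg/m³
  nylon: E = 3.130 GPa, ρ = 1144 kg/m³
  aluminum alloy: E = 72.00 GPa, ρ = 2772 kg/m³
  brass: E = 110.0 GPa, ρ = 8570 kg/m³
  silicon carbide: M = 143 MN·m/kg
  CFRP laminate: M = 41.5 MN·m/kg
  soda-lime glass: M = 28.9 MN·m/kg
  aluminum alloy: M = 26.0 MN·m/kg
  brass: M = 12.8 MN·m/kg
  nylon: M = 2.74 MN·m/kg
Silicon carbide has the largest M.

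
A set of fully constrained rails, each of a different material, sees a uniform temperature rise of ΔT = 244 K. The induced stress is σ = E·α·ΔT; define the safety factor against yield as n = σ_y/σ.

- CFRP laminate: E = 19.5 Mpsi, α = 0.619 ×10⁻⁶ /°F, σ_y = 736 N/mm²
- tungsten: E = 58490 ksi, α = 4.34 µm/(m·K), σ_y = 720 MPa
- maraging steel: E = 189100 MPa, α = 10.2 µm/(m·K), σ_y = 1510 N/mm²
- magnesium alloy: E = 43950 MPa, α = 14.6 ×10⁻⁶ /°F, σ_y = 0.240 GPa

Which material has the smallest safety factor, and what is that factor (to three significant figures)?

Per material, after unit conversion:
  CFRP laminate: E = 134.4, α = 1.11, σ_y = 736.0 → σ = 36.6 MPa, n = 20.1
  tungsten: E = 403.3, α = 4.34, σ_y = 720.0 → σ = 427 MPa, n = 1.69
  maraging steel: E = 189.1, α = 10.2, σ_y = 1510 → σ = 471 MPa, n = 3.21
  magnesium alloy: E = 43.95, α = 26.3, σ_y = 240.0 → σ = 282 MPa, n = 0.852
Smallest n: magnesium alloy with n = 0.852.

magnesium alloy, n = 0.852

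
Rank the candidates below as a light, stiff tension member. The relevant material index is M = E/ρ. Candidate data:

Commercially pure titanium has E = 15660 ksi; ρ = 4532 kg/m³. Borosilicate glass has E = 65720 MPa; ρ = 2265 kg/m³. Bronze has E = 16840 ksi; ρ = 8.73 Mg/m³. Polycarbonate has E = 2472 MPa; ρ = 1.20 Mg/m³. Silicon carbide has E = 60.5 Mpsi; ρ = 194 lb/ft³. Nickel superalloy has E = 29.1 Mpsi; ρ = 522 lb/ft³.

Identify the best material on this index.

Normalizing units and computing the index:
  commercially pure titanium: E = 108.0 GPa, ρ = 4532 kg/m³
  borosilicate glass: E = 65.72 GPa, ρ = 2265 kg/m³
  bronze: E = 116.1 GPa, ρ = 8730 kg/m³
  polycarbonate: E = 2.472 GPa, ρ = 1200 kg/m³
  silicon carbide: E = 417.1 GPa, ρ = 3108 kg/m³
  nickel superalloy: E = 200.6 GPa, ρ = 8362 kg/m³
  silicon carbide: M = 134 MN·m/kg
  borosilicate glass: M = 29.0 MN·m/kg
  nickel superalloy: M = 24.0 MN·m/kg
  commercially pure titanium: M = 23.8 MN·m/kg
  bronze: M = 13.3 MN·m/kg
  polycarbonate: M = 2.06 MN·m/kg
The maximum is for silicon carbide.

silicon carbide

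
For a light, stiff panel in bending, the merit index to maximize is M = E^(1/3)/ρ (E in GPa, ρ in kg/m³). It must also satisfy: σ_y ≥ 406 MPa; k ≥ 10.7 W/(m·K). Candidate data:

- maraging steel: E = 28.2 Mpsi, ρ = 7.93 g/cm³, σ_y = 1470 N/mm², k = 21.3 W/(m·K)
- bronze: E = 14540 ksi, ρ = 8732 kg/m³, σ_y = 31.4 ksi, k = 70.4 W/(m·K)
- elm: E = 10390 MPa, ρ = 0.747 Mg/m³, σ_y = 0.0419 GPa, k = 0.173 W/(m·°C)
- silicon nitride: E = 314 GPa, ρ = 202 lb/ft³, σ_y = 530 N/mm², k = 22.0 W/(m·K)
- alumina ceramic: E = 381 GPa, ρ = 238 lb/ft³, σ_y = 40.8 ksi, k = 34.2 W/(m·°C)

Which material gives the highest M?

Screen on constraints: σ_y ≥ 406 MPa; k ≥ 10.7 W/(m·K). Survivors: maraging steel, silicon nitride.
After converting to SI:
  maraging steel: E = 194.4 GPa, ρ = 7930 kg/m³
  silicon nitride: E = 314.0 GPa, ρ = 3236 kg/m³
  silicon nitride: M = 2.10×10⁻³
  maraging steel: M = 0.731×10⁻³
Silicon nitride has the largest M.

silicon nitride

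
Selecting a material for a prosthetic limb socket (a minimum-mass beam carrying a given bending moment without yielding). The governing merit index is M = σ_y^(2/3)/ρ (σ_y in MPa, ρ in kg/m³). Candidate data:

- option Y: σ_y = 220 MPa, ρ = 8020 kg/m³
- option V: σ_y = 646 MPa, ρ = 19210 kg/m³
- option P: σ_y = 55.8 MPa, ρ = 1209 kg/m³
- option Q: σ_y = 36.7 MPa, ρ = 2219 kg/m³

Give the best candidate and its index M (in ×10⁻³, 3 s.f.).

option P, M = 12.1×10⁻³

Evaluate M for each candidate:
  option P: M = 12.1×10⁻³
  option Q: M = 4.98×10⁻³
  option Y: M = 4.54×10⁻³
  option V: M = 3.89×10⁻³
Highest index: option P.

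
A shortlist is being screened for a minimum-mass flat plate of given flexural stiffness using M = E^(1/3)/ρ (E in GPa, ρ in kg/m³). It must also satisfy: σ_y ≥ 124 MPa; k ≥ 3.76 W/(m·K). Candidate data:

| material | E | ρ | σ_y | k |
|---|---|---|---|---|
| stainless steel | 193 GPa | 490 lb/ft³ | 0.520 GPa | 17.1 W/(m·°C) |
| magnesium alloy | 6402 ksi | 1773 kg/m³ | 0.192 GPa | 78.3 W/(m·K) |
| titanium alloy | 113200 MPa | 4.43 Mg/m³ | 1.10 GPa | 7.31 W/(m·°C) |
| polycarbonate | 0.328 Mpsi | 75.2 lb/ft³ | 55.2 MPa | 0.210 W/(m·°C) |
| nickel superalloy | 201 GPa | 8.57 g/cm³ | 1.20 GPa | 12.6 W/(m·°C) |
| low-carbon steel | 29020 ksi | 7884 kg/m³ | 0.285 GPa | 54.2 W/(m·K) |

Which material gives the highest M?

magnesium alloy

Screen on constraints: σ_y ≥ 124 MPa; k ≥ 3.76 W/(m·K). Survivors: stainless steel, magnesium alloy, titanium alloy, nickel superalloy, low-carbon steel.
Normalizing units and computing the index:
  stainless steel: E = 193.0 GPa, ρ = 7849 kg/m³
  magnesium alloy: E = 44.14 GPa, ρ = 1773 kg/m³
  titanium alloy: E = 113.2 GPa, ρ = 4430 kg/m³
  nickel superalloy: E = 201.0 GPa, ρ = 8570 kg/m³
  low-carbon steel: E = 200.1 GPa, ρ = 7884 kg/m³
  magnesium alloy: M = 1.99×10⁻³
  titanium alloy: M = 1.09×10⁻³
  low-carbon steel: M = 0.742×10⁻³
  stainless steel: M = 0.736×10⁻³
  nickel superalloy: M = 0.684×10⁻³
Magnesium alloy ranks first.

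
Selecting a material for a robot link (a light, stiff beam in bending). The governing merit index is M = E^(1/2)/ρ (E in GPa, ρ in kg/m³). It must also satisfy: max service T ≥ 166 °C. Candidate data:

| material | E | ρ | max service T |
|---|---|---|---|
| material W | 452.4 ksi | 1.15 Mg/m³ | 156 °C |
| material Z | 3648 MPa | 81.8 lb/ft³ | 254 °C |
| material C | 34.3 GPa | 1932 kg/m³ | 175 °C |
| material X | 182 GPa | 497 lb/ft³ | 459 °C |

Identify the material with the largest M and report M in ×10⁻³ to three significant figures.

material C, M = 3.03×10⁻³

Screen on constraints: max service T ≥ 166 °C. Survivors: material Z, material C, material X.
Convert each candidate to consistent units, then evaluate M:
  material Z: E = 3.648 GPa, ρ = 1310 kg/m³
  material C: E = 34.30 GPa, ρ = 1932 kg/m³
  material X: E = 182.0 GPa, ρ = 7961 kg/m³
  material C: M = 3.03×10⁻³
  material X: M = 1.69×10⁻³
  material Z: M = 1.46×10⁻³
Material C has the largest M.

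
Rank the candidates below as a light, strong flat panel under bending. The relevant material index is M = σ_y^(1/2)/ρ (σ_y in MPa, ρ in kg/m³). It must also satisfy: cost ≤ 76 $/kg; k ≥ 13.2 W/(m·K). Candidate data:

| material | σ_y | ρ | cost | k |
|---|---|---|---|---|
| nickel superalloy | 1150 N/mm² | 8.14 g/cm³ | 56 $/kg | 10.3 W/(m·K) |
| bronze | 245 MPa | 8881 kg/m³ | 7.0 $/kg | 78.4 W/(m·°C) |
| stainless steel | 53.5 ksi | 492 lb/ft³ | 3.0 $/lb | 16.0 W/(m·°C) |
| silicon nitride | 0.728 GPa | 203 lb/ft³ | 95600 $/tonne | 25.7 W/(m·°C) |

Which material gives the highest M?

Screen on constraints: cost ≤ 76 $/kg; k ≥ 13.2 W/(m·K). Survivors: bronze, stainless steel.
After converting to SI:
  bronze: σ_y = 245.0 MPa, ρ = 8881 kg/m³
  stainless steel: σ_y = 368.9 MPa, ρ = 7881 kg/m³
  stainless steel: M = 2.44×10⁻³
  bronze: M = 1.76×10⁻³
Highest index: stainless steel.

stainless steel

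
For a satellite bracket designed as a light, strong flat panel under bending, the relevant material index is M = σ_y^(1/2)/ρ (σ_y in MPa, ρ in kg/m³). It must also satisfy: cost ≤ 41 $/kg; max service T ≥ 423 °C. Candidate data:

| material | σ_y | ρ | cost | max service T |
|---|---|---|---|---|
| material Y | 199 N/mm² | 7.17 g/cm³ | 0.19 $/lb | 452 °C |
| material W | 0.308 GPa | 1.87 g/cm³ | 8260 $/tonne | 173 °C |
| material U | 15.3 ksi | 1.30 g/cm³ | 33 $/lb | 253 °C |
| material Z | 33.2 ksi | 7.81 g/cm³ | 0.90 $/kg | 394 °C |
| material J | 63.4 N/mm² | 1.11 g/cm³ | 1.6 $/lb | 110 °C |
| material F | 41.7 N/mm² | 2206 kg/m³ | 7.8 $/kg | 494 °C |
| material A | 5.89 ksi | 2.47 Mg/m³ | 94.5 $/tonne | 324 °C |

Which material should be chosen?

material F

Screen on constraints: cost ≤ 41 $/kg; max service T ≥ 423 °C. Survivors: material Y, material F.
Putting every candidate on a common basis:
  material Y: σ_y = 199.0 MPa, ρ = 7170 kg/m³
  material F: σ_y = 41.70 MPa, ρ = 2206 kg/m³
  material F: M = 2.93×10⁻³
  material Y: M = 1.97×10⁻³
The maximum is for material F.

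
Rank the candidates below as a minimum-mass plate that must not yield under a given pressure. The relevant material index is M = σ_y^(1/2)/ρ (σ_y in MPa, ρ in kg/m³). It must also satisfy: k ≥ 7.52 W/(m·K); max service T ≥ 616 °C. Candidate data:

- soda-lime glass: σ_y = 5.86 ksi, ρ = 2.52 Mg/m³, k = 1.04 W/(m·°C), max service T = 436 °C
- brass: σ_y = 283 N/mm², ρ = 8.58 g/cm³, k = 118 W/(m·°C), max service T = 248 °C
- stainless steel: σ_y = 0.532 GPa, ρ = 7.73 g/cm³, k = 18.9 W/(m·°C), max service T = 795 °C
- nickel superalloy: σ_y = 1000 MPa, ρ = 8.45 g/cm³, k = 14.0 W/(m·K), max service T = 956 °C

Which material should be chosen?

Screen on constraints: k ≥ 7.52 W/(m·K); max service T ≥ 616 °C. Survivors: stainless steel, nickel superalloy.
Convert each candidate to consistent units, then evaluate M:
  stainless steel: σ_y = 532.0 MPa, ρ = 7730 kg/m³
  nickel superalloy: σ_y = 1000 MPa, ρ = 8450 kg/m³
  nickel superalloy: M = 3.74×10⁻³
  stainless steel: M = 2.98×10⁻³
Nickel superalloy ranks first.

nickel superalloy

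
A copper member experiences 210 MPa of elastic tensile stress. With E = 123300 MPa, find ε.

1.70×10⁻³

E = 123300 MPa = 123.3 GPa = 123300 MPa.
ε = σ/E = 210 / 123300 = 1.70×10⁻³.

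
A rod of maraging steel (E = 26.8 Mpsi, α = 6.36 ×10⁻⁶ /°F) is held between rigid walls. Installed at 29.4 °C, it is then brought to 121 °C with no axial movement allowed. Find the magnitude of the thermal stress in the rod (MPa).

194 MPa

E = 26.8 Mpsi = 184.8 GPa.
α = 6.36×10⁻⁶/°F × 9/5 = 11.4×10⁻⁶/K.
ΔT = 91.60 K. Constrained thermal stress σ = E·α·ΔT = 184.8×10³ MPa × 11.4×10⁻⁶ × 91.60 = 194 MPa (compressive).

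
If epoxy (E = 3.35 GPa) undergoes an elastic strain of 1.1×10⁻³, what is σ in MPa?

σ = E·ε = 3350 MPa × 1.1×10⁻³ = 3.69 MPa.

3.69 MPa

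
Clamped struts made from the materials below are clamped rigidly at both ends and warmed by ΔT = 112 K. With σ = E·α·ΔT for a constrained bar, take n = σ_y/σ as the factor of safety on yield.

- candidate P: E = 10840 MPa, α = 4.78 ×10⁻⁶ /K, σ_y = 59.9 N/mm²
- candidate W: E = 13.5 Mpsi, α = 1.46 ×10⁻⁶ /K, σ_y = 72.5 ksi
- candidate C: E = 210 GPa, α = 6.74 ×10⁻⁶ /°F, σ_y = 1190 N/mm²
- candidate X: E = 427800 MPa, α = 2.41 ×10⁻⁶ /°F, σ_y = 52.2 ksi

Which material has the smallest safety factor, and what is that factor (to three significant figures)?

Converting E to GPa, α to ×10⁻⁶/K, σ_y to MPa, then σ and n for each:
  candidate P: E = 10.84, α = 4.78, σ_y = 59.90 → σ = 5.80 MPa, n = 10.3
  candidate W: E = 93.08, α = 1.46, σ_y = 499.9 → σ = 15.2 MPa, n = 32.8
  candidate C: E = 210.0, α = 12.1, σ_y = 1190 → σ = 285 MPa, n = 4.17
  candidate X: E = 427.8, α = 4.34, σ_y = 359.9 → σ = 208 MPa, n = 1.73
Candidate X has the lowest safety factor, n = 1.73.

candidate X, n = 1.73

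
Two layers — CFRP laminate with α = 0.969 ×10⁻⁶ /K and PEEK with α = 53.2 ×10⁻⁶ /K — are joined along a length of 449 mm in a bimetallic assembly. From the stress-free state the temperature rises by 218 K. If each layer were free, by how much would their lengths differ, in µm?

Δα = |0.969 − 53.2|×10⁻⁶/K = 52.2×10⁻⁶/K.
ΔL_mismatch = Δα·L·ΔT = 52.2×10⁻⁶ × 449.0 mm × 218.0 K = 5110 µm.

5110 µm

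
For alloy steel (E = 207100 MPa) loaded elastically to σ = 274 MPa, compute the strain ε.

E = 207100 MPa = 207.1 GPa = 207100 MPa.
ε = σ/E = 274 / 207100 = 1.32×10⁻³.

1.32×10⁻³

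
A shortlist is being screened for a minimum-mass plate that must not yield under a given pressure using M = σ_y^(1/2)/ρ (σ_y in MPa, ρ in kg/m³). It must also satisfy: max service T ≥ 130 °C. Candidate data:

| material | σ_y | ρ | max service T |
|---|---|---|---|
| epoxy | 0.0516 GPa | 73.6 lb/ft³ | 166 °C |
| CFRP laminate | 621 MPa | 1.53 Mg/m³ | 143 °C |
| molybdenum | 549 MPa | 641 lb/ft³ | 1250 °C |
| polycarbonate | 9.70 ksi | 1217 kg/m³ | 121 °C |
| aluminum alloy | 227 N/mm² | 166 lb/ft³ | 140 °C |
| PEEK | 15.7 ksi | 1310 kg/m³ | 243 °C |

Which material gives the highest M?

CFRP laminate

Screen on constraints: max service T ≥ 130 °C. Survivors: epoxy, CFRP laminate, molybdenum, aluminum alloy, PEEK.
Putting every candidate on a common basis:
  epoxy: σ_y = 51.60 MPa, ρ = 1179 kg/m³
  CFRP laminate: σ_y = 621.0 MPa, ρ = 1530 kg/m³
  molybdenum: σ_y = 549.0 MPa, ρ = 10270 kg/m³
  aluminum alloy: σ_y = 227.0 MPa, ρ = 2659 kg/m³
  PEEK: σ_y = 108.2 MPa, ρ = 1310 kg/m³
  CFRP laminate: M = 16.3×10⁻³
  PEEK: M = 7.94×10⁻³
  epoxy: M = 6.09×10⁻³
  aluminum alloy: M = 5.67×10⁻³
  molybdenum: M = 2.28×10⁻³
CFRP laminate has the largest M.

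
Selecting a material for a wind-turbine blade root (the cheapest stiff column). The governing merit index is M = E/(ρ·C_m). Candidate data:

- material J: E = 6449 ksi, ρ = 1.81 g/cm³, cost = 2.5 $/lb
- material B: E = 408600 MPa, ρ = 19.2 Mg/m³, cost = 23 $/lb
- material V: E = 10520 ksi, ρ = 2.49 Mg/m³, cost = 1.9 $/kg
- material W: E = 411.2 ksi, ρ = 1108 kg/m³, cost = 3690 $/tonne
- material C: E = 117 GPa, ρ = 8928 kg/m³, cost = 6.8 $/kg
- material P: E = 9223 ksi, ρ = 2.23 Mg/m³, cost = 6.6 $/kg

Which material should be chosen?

material V

After converting to SI:
  material J: E = 44.46 GPa, ρ = 1810 kg/m³, cost = 5.511 $/kg
  material B: E = 408.6 GPa, ρ = 19200 kg/m³, cost = 50.71 $/kg
  material V: E = 72.53 GPa, ρ = 2490 kg/m³, cost = 1.900 $/kg
  material W: E = 2.835 GPa, ρ = 1108 kg/m³, cost = 3.690 $/kg
  material C: E = 117.0 GPa, ρ = 8928 kg/m³, cost = 6.800 $/kg
  material P: E = 63.59 GPa, ρ = 2230 kg/m³, cost = 6.600 $/kg
  material V: M = 15.3 MN·m per $
  material J: M = 4.46 MN·m per $
  material P: M = 4.32 MN·m per $
  material C: M = 1.93 MN·m per $
  material W: M = 0.693 MN·m per $
  material B: M = 0.420 MN·m per $
Material V has the largest M.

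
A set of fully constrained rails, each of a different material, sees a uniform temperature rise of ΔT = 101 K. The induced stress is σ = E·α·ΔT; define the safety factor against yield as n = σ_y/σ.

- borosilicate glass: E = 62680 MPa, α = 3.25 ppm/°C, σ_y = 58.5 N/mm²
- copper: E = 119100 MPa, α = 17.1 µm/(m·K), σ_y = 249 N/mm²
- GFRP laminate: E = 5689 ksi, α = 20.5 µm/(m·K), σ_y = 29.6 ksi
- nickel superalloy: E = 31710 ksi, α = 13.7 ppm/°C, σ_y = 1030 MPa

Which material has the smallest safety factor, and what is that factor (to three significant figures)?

copper, n = 1.21

Converting E to GPa, α to ×10⁻⁶/K, σ_y to MPa, then σ and n for each:
  borosilicate glass: E = 62.68, α = 3.25, σ_y = 58.50 → σ = 20.6 MPa, n = 2.84
  copper: E = 119.1, α = 17.1, σ_y = 249.0 → σ = 206 MPa, n = 1.21
  GFRP laminate: E = 39.22, α = 20.5, σ_y = 204.1 → σ = 81.2 MPa, n = 2.51
  nickel superalloy: E = 218.6, α = 13.7, σ_y = 1030 → σ = 303 MPa, n = 3.40
The minimum is copper at n = 1.21.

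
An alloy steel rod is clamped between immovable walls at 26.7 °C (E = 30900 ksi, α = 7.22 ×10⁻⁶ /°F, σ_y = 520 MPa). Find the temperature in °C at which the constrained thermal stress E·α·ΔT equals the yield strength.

E = 30900 ksi = 213.0 GPa.
α = 7.22×10⁻⁶/°F × 9/5 = 13.0×10⁻⁶/K.
E·α·ΔT = 520.0 MPa ⇒ ΔT = 520.0 / (213.0×10³ × 13.0×10⁻⁶) = 187.8 K.
T = 26.7 + 187.8 = 214.5 °C.

215 °C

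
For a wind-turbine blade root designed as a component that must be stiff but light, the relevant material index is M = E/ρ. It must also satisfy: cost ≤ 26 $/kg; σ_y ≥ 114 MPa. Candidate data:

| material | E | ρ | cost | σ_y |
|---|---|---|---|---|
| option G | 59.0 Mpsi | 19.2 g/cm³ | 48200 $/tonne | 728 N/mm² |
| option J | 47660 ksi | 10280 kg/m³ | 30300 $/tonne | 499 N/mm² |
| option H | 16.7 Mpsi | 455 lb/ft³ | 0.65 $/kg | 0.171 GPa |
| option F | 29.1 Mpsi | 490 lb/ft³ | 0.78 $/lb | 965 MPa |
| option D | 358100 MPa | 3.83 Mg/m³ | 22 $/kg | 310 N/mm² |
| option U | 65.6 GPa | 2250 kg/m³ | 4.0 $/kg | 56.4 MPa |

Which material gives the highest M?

Screen on constraints: cost ≤ 26 $/kg; σ_y ≥ 114 MPa. Survivors: option H, option F, option D.
After converting to SI:
  option H: E = 115.1 GPa, ρ = 7288 kg/m³
  option F: E = 200.6 GPa, ρ = 7849 kg/m³
  option D: E = 358.1 GPa, ρ = 3830 kg/m³
  option D: M = 93.5 MN·m/kg
  option F: M = 25.6 MN·m/kg
  option H: M = 15.8 MN·m/kg
Highest index: option D.

option D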